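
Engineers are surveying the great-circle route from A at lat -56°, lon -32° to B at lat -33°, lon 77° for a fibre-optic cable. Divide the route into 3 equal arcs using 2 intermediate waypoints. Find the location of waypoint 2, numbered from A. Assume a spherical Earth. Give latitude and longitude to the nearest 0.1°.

≈ lat -51.5°, lon 55.6°

Write both endpoints as unit vectors p₁, p₂ with components (cos φ cos λ, cos φ sin λ, sin φ).
The central angle between the endpoints is δ = arccos(p₁·p₂) ≈ 1.267 rad (72.6°).
Interpolate at f = 2/3 with slerp weights a = sin((1−f)δ)/sin δ ≈ 0.430, b = sin(fδ)/sin δ ≈ 0.784.
p = a·p₁ + b·p₂ ≈ (0.352, 0.513, -0.783); φ = arcsin(p_z) ≈ -51.54°, λ = atan2(p_y, p_x) ≈ 55.58°.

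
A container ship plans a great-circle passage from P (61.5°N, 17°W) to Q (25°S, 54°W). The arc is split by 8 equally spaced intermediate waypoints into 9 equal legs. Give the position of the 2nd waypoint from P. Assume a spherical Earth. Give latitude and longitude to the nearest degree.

≈ (43°N, 32°W)

Convert each endpoint to a unit vector on the sphere (x = cos φ cos λ, y = cos φ sin λ, z = sin φ).
The central angle between the endpoints is δ = arccos(p₁·p₂) ≈ 1.597 rad (91.5°).
Interpolate at f = 2/9 with slerp weights a = sin((1−f)δ)/sin δ ≈ 0.947, b = sin(fδ)/sin δ ≈ 0.348.
p = a·p₁ + b·p₂ ≈ (0.617, -0.387, 0.685); φ = arcsin(p_z) ≈ 43.25°, λ = atan2(p_y, p_x) ≈ -32.09°.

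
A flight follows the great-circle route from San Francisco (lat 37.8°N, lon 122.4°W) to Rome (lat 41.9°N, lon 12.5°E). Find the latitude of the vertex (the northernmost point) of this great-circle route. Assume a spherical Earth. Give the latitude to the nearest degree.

The great circle lies in the plane with unit normal n̂ = (p₁ × p₂)/|p₁ × p₂|.
Here n̂_z ≈ +0.417; the vertex latitude is φ_max = arccos|n̂_z| ≈ 65.4°.

≈ 65°N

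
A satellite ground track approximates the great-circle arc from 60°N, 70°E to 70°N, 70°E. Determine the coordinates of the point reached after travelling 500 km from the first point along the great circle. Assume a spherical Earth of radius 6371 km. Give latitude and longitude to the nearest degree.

≈ 64°N, 70°E

From cos δ = sin φ₁ sin φ₂ + cos φ₁ cos φ₂ cos Δλ, the central angle is δ ≈ 0.175 rad (10.0°). The total great-circle distance is δ·R ≈ 0.175 × 6371 ≈ 1112 km, so the target fraction is f = 500/1112 ≈ 0.450.
Interpolate at f ≈ 0.450 with slerp weights a = sin((1−f)δ)/sin δ ≈ 0.552, b = sin(fδ)/sin δ ≈ 0.451.
p = a·p₁ + b·p₂ ≈ (0.147, 0.405, 0.903); φ = arcsin(p_z) ≈ 64.50°, λ = atan2(p_y, p_x) ≈ 70.00°.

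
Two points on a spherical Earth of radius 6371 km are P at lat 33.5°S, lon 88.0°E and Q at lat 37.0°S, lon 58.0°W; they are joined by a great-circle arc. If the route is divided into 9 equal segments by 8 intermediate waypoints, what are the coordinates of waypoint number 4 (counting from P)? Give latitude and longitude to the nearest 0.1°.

Write both endpoints as unit vectors p₁, p₂ with components (cos φ cos λ, cos φ sin λ, sin φ).
The central angle between the endpoints is δ = arccos(p₁·p₂) ≈ 1.793 rad (102.7°).
Interpolate at f = 4/9 with slerp weights a = sin((1−f)δ)/sin δ ≈ 0.860, b = sin(fδ)/sin δ ≈ 0.733.
p = a·p₁ + b·p₂ ≈ (0.335, 0.221, -0.916); φ = arcsin(p_z) ≈ -66.34°, λ = atan2(p_y, p_x) ≈ 33.33°.

≈ lat 66.3°S, lon 33.3°E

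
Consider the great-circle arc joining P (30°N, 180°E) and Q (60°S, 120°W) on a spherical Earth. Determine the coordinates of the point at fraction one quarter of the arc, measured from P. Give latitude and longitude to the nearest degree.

≈ (7°N, 169°W)

Write both endpoints as unit vectors p₁, p₂ with components (cos φ cos λ, cos φ sin λ, sin φ).
The central angle between the endpoints is δ = arccos(p₁·p₂) ≈ 1.789 rad (102.5°).
Interpolate at f = 1/4 with slerp weights a = sin((1−f)δ)/sin δ ≈ 0.998, b = sin(fδ)/sin δ ≈ 0.443.
p = a·p₁ + b·p₂ ≈ (-0.975, -0.192, 0.115); φ = arcsin(p_z) ≈ 6.61°, λ = atan2(p_y, p_x) ≈ -168.87°.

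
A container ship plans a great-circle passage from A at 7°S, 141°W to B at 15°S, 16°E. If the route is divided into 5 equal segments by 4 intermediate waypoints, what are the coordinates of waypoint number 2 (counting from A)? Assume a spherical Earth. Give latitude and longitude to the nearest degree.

≈ 41°S, 86°W

Convert each endpoint to a unit vector on the sphere (x = cos φ cos λ, y = cos φ sin λ, z = sin φ).
The central angle between the endpoints is δ = arccos(p₁·p₂) ≈ 2.589 rad (148.3°).
Interpolate at f = 2/5 with slerp weights a = sin((1−f)δ)/sin δ ≈ 1.904, b = sin(fδ)/sin δ ≈ 1.638.
p = a·p₁ + b·p₂ ≈ (0.052, -0.753, -0.656); φ = arcsin(p_z) ≈ -40.98°, λ = atan2(p_y, p_x) ≈ -86.04°.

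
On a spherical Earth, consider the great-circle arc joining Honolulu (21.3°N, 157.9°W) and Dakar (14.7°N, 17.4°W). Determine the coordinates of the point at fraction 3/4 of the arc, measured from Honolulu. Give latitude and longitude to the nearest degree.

≈ 34°N, 45°W

The haversine formula gives a central angle δ ≈ 2.218 rad (127.1°) between the endpoints.
Interpolate at f = 3/4 with slerp weights a = sin((1−f)δ)/sin δ ≈ 0.660, b = sin(fδ)/sin δ ≈ 1.248.
p = a·p₁ + b·p₂ ≈ (0.582, -0.593, 0.557); φ = arcsin(p_z) ≈ 33.82°, λ = atan2(p_y, p_x) ≈ -45.50°.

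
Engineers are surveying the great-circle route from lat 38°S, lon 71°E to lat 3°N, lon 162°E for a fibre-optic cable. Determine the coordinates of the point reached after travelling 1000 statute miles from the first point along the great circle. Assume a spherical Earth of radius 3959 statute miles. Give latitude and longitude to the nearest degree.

≈ lat 36°S, lon 89°E

Convert each endpoint to a unit vector on the sphere (x = cos φ cos λ, y = cos φ sin λ, z = sin φ).
The central angle between the endpoints is δ = arccos(p₁·p₂) ≈ 1.617 rad (92.6°). The total great-circle distance is δ·R ≈ 1.617 × 3959 ≈ 6401 mi, so the target fraction is f = 1000/6401 ≈ 0.156.
Interpolate at f ≈ 0.156 with slerp weights a = sin((1−f)δ)/sin δ ≈ 0.980, b = sin(fδ)/sin δ ≈ 0.250.
p = a·p₁ + b·p₂ ≈ (0.014, 0.807, -0.590); φ = arcsin(p_z) ≈ -36.16°, λ = atan2(p_y, p_x) ≈ 89.02°.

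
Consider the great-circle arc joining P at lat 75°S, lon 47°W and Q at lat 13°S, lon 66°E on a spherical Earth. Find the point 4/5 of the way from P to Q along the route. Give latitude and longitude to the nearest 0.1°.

≈ lat 29.1°S, lon 61.5°E

Write both endpoints as unit vectors p₁, p₂ with components (cos φ cos λ, cos φ sin λ, sin φ).
The central angle between the endpoints is δ = arccos(p₁·p₂) ≈ 1.452 rad (83.2°).
Interpolate at f = 4/5 with slerp weights a = sin((1−f)δ)/sin δ ≈ 0.288, b = sin(fδ)/sin δ ≈ 0.924.
p = a·p₁ + b·p₂ ≈ (0.417, 0.768, -0.486); φ = arcsin(p_z) ≈ -29.10°, λ = atan2(p_y, p_x) ≈ 61.49°.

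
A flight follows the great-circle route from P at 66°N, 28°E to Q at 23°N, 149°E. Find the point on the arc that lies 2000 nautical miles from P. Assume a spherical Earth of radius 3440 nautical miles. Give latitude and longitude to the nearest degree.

Write both endpoints as unit vectors p₁, p₂ with components (cos φ cos λ, cos φ sin λ, sin φ).
The central angle between the endpoints is δ = arccos(p₁·p₂) ≈ 1.406 rad (80.6°). The total great-circle distance is δ·R ≈ 1.406 × 3440 ≈ 4836 nmi, so the target fraction is f = 2000/4836 ≈ 0.414.
Interpolate at f ≈ 0.414 with slerp weights a = sin((1−f)δ)/sin δ ≈ 0.744, b = sin(fδ)/sin δ ≈ 0.557.
p = a·p₁ + b·p₂ ≈ (-0.172, 0.406, 0.898); φ = arcsin(p_z) ≈ 63.83°, λ = atan2(p_y, p_x) ≈ 112.95°.

≈ 64°N, 113°E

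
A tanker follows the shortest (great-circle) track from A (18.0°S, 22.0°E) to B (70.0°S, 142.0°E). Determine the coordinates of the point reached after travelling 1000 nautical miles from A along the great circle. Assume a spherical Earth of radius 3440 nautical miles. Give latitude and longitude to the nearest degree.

≈ (34°S, 28°E)

Write both endpoints as unit vectors p₁, p₂ with components (cos φ cos λ, cos φ sin λ, sin φ).
The central angle between the endpoints is δ = arccos(p₁·p₂) ≈ 1.443 rad (82.7°). The total great-circle distance is δ·R ≈ 1.443 × 3440 ≈ 4963 nmi, so the target fraction is f = 1000/4963 ≈ 0.201.
Interpolate at f ≈ 0.201 with slerp weights a = sin((1−f)δ)/sin δ ≈ 0.921, b = sin(fδ)/sin δ ≈ 0.289.
p = a·p₁ + b·p₂ ≈ (0.734, 0.389, -0.556); φ = arcsin(p_z) ≈ -33.79°, λ = atan2(p_y, p_x) ≈ 27.91°.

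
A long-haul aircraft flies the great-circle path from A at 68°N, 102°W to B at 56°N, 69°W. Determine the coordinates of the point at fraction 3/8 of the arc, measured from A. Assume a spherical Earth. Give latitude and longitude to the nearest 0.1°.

≈ 64.4°N, 86.4°W

Write both endpoints as unit vectors p₁, p₂ with components (cos φ cos λ, cos φ sin λ, sin φ).
The central angle between the endpoints is δ = arccos(p₁·p₂) ≈ 0.335 rad (19.2°).
Interpolate at f = 3/8 with slerp weights a = sin((1−f)δ)/sin δ ≈ 0.632, b = sin(fδ)/sin δ ≈ 0.381.
p = a·p₁ + b·p₂ ≈ (0.027, -0.431, 0.902); φ = arcsin(p_z) ≈ 64.44°, λ = atan2(p_y, p_x) ≈ -86.39°.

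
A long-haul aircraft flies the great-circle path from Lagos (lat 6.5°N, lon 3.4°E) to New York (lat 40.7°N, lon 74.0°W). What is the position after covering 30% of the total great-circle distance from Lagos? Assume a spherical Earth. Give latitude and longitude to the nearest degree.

Write both endpoints as unit vectors p₁, p₂ with components (cos φ cos λ, cos φ sin λ, sin φ).
The central angle between the endpoints is δ = arccos(p₁·p₂) ≈ 1.330 rad (76.2°).
Interpolate at f = 0.30 with slerp weights a = sin((1−f)δ)/sin δ ≈ 0.826, b = sin(fδ)/sin δ ≈ 0.400.
p = a·p₁ + b·p₂ ≈ (0.903, -0.243, 0.354); φ = arcsin(p_z) ≈ 20.76°, λ = atan2(p_y, p_x) ≈ -15.06°.

≈ lat 21°N, lon 15°W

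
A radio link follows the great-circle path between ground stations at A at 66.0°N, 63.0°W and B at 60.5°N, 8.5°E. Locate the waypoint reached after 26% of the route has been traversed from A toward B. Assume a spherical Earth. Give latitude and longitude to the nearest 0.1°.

From cos δ = sin φ₁ sin φ₂ + cos φ₁ cos φ₂ cos Δλ, the central angle is δ ≈ 0.538 rad (30.8°).
Interpolate at f = 0.26 with slerp weights a = sin((1−f)δ)/sin δ ≈ 0.757, b = sin(fδ)/sin δ ≈ 0.272.
p = a·p₁ + b·p₂ ≈ (0.272, -0.254, 0.928); φ = arcsin(p_z) ≈ 68.13°, λ = atan2(p_y, p_x) ≈ -43.06°.

≈ 68.1°N, 43.1°W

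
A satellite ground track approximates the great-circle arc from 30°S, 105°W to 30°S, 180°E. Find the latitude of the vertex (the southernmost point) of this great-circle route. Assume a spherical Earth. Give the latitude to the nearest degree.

The great circle lies in the plane with unit normal n̂ = (p₁ × p₂)/|p₁ × p₂|.
Here n̂_z ≈ -0.809; the vertex latitude is φ_max = arccos|n̂_z| ≈ 36.0°.
Check via Clairaut: cos φ_max = |cos φ₁| · sin C = cos(30.0°)·sin(111.0°) ≈ 0.809, again giving ≈ 36.0°.

≈ 36°S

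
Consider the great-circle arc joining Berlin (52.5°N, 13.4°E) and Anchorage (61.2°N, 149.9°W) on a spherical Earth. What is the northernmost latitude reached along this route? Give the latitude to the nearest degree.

≈ 85°N

The great circle lies in the plane with unit normal n̂ = (p₁ × p₂)/|p₁ × p₂|.
Here n̂_z ≈ -0.093; the vertex latitude is φ_max = arccos|n̂_z| ≈ 84.7°.
Check via Clairaut: cos φ_max = |cos φ₁| · sin C = cos(52.5°)·sin(8.7°) ≈ 0.093, again giving ≈ 84.7°.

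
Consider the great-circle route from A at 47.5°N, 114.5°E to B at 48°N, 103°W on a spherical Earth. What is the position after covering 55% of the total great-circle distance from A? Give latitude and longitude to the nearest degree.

≈ 73°N, 161°W

Write both endpoints as unit vectors p₁, p₂ with components (cos φ cos λ, cos φ sin λ, sin φ).
The central angle between the endpoints is δ = arccos(p₁·p₂) ≈ 1.380 rad (79.1°).
Interpolate at f = 0.55 with slerp weights a = sin((1−f)δ)/sin δ ≈ 0.593, b = sin(fδ)/sin δ ≈ 0.701.
p = a·p₁ + b·p₂ ≈ (-0.272, -0.093, 0.958); φ = arcsin(p_z) ≈ 73.32°, λ = atan2(p_y, p_x) ≈ -161.16°.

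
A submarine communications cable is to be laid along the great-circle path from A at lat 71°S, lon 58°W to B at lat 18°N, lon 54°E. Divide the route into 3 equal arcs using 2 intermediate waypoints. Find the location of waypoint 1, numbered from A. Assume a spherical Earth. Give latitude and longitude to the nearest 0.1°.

≈ lat 52.8°S, lon 21.9°E

Convert each endpoint to a unit vector on the sphere (x = cos φ cos λ, y = cos φ sin λ, z = sin φ).
The central angle between the endpoints is δ = arccos(p₁·p₂) ≈ 1.991 rad (114.1°).
Interpolate at f = 1/3 with slerp weights a = sin((1−f)δ)/sin δ ≈ 1.063, b = sin(fδ)/sin δ ≈ 0.675.
p = a·p₁ + b·p₂ ≈ (0.561, 0.226, -0.797); φ = arcsin(p_z) ≈ -52.81°, λ = atan2(p_y, p_x) ≈ 21.93°.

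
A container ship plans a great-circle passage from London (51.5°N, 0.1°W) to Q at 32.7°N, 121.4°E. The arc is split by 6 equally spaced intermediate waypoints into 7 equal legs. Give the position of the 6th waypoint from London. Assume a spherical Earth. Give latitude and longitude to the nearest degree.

≈ 42°N, 113°E

The haversine formula gives a central angle δ ≈ 1.421 rad (81.4°) between the endpoints.
Interpolate at f = 6/7 with slerp weights a = sin((1−f)δ)/sin δ ≈ 0.204, b = sin(fδ)/sin δ ≈ 0.949.
p = a·p₁ + b·p₂ ≈ (-0.289, 0.681, 0.672); φ = arcsin(p_z) ≈ 42.25°, λ = atan2(p_y, p_x) ≈ 112.99°.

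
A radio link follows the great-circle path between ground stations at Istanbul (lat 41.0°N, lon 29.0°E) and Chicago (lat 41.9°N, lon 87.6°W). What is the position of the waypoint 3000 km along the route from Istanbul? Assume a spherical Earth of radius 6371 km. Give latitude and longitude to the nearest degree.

≈ lat 57°N, lon 5°W

Write both endpoints as unit vectors p₁, p₂ with components (cos φ cos λ, cos φ sin λ, sin φ).
The central angle between the endpoints is δ = arccos(p₁·p₂) ≈ 1.383 rad (79.2°). The total great-circle distance is δ·R ≈ 1.383 × 6371 ≈ 8812 km, so the target fraction is f = 3000/8812 ≈ 0.340.
Interpolate at f ≈ 0.340 with slerp weights a = sin((1−f)δ)/sin δ ≈ 0.805, b = sin(fδ)/sin δ ≈ 0.462.
p = a·p₁ + b·p₂ ≈ (0.546, -0.049, 0.837); φ = arcsin(p_z) ≈ 56.77°, λ = atan2(p_y, p_x) ≈ -5.12°.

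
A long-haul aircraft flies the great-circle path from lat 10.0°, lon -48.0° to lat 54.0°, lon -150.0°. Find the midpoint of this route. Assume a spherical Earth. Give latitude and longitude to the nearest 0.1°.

≈ lat 43.5°, lon -81.7°

The haversine formula gives a central angle δ ≈ 1.551 rad (88.8°) between the endpoints.
Interpolate at f = 1/2 with slerp weights a = sin((1−f)δ)/sin δ ≈ 0.700, b = sin(fδ)/sin δ ≈ 0.700.
p = a·p₁ + b·p₂ ≈ (0.105, -0.718, 0.688); φ = arcsin(p_z) ≈ 43.47°, λ = atan2(p_y, p_x) ≈ -81.68°.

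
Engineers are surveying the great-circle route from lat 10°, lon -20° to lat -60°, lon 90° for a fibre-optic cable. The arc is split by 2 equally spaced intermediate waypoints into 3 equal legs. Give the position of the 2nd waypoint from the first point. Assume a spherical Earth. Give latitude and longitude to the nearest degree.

≈ lat -50°, lon 27°

Write both endpoints as unit vectors p₁, p₂ with components (cos φ cos λ, cos φ sin λ, sin φ).
The central angle between the endpoints is δ = arccos(p₁·p₂) ≈ 1.895 rad (108.6°).
Interpolate at f = 2/3 with slerp weights a = sin((1−f)δ)/sin δ ≈ 0.623, b = sin(fδ)/sin δ ≈ 1.006.
p = a·p₁ + b·p₂ ≈ (0.577, 0.293, -0.763); φ = arcsin(p_z) ≈ -49.70°, λ = atan2(p_y, p_x) ≈ 26.93°.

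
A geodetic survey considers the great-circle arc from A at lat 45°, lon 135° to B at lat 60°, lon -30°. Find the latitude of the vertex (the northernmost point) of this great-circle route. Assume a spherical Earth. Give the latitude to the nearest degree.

≈ 85°

The great circle lies in the plane with unit normal n̂ = (p₁ × p₂)/|p₁ × p₂|.
Here n̂_z ≈ -0.095; the vertex latitude is φ_max = arccos|n̂_z| ≈ 84.5°.
Check via Clairaut: cos φ_max = |cos φ₁| · sin C = cos(45.0°)·sin(7.7°) ≈ 0.095, again giving ≈ 84.5°.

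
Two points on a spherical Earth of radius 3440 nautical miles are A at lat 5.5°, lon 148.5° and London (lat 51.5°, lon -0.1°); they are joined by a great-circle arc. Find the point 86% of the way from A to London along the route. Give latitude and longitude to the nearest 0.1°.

≈ lat 63.3°, lon 21.3°

From cos δ = sin φ₁ sin φ₂ + cos φ₁ cos φ₂ cos Δλ, the central angle is δ ≈ 2.042 rad (117.0°).
Interpolate at f = 0.86 with slerp weights a = sin((1−f)δ)/sin δ ≈ 0.316, b = sin(fδ)/sin δ ≈ 1.103.
p = a·p₁ + b·p₂ ≈ (0.418, 0.163, 0.894); φ = arcsin(p_z) ≈ 63.33°, λ = atan2(p_y, p_x) ≈ 21.35°.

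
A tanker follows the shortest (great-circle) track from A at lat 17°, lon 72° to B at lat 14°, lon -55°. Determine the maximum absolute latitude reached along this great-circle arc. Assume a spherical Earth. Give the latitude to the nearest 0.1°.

The great circle lies in the plane with unit normal n̂ = (p₁ × p₂)/|p₁ × p₂|.
Here n̂_z ≈ -0.849; the vertex latitude is φ_max = arccos|n̂_z| ≈ 31.9°.

≈ 31.9°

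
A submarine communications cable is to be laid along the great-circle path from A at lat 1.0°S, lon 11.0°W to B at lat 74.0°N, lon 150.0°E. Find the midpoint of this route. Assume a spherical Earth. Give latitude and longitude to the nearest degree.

≈ lat 52°N, lon 4°W

Write both endpoints as unit vectors p₁, p₂ with components (cos φ cos λ, cos φ sin λ, sin φ).
The central angle between the endpoints is δ = arccos(p₁·p₂) ≈ 1.852 rad (106.1°).
Interpolate at f = 1/2 with slerp weights a = sin((1−f)δ)/sin δ ≈ 0.832, b = sin(fδ)/sin δ ≈ 0.832.
p = a·p₁ + b·p₂ ≈ (0.618, -0.044, 0.785); φ = arcsin(p_z) ≈ 51.73°, λ = atan2(p_y, p_x) ≈ -4.08°.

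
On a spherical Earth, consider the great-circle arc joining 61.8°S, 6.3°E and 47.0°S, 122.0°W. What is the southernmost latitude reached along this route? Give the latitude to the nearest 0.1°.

≈ 73.6°S

The great circle lies in the plane with unit normal n̂ = (p₁ × p₂)/|p₁ × p₂|.
Here n̂_z ≈ -0.282; the vertex latitude is φ_max = arccos|n̂_z| ≈ 73.6°.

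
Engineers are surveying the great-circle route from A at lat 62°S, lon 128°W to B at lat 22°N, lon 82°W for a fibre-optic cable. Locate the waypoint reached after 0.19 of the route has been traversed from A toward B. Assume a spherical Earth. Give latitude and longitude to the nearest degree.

The haversine formula gives a central angle δ ≈ 1.599 rad (91.6°) between the endpoints.
Interpolate at f = 0.19 with slerp weights a = sin((1−f)δ)/sin δ ≈ 0.963, b = sin(fδ)/sin δ ≈ 0.299.
p = a·p₁ + b·p₂ ≈ (-0.240, -0.631, -0.738); φ = arcsin(p_z) ≈ -47.55°, λ = atan2(p_y, p_x) ≈ -110.80°.

≈ lat 48°S, lon 111°W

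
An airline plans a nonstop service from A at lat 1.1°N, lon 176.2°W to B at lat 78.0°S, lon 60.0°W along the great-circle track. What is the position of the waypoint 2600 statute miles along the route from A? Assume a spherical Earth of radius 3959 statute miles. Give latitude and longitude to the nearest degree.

Convert each endpoint to a unit vector on the sphere (x = cos φ cos λ, y = cos φ sin λ, z = sin φ).
The central angle between the endpoints is δ = arccos(p₁·p₂) ≈ 1.682 rad (96.3°). The total great-circle distance is δ·R ≈ 1.682 × 3959 ≈ 6657 mi, so the target fraction is f = 2600/6657 ≈ 0.391.
Interpolate at f ≈ 0.391 with slerp weights a = sin((1−f)δ)/sin δ ≈ 0.860, b = sin(fδ)/sin δ ≈ 0.614.
p = a·p₁ + b·p₂ ≈ (-0.794, -0.168, -0.584); φ = arcsin(p_z) ≈ -35.76°, λ = atan2(p_y, p_x) ≈ -168.08°.

≈ lat 36°S, lon 168°W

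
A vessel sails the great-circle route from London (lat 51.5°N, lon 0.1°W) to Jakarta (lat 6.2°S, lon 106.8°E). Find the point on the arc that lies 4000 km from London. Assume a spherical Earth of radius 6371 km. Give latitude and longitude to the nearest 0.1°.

≈ lat 43.9°N, lon 53.4°E

Write both endpoints as unit vectors p₁, p₂ with components (cos φ cos λ, cos φ sin λ, sin φ).
The central angle between the endpoints is δ = arccos(p₁·p₂) ≈ 1.838 rad (105.3°). The total great-circle distance is δ·R ≈ 1.838 × 6371 ≈ 11712 km, so the target fraction is f = 4000/11712 ≈ 0.342.
Interpolate at f ≈ 0.342 with slerp weights a = sin((1−f)δ)/sin δ ≈ 0.970, b = sin(fδ)/sin δ ≈ 0.609.
p = a·p₁ + b·p₂ ≈ (0.429, 0.579, 0.694); φ = arcsin(p_z) ≈ 43.92°, λ = atan2(p_y, p_x) ≈ 53.44°.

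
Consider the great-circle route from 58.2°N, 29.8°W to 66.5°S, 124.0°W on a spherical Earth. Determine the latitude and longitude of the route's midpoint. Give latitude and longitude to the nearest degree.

≈ 6°S, 68°W

From cos δ = sin φ₁ sin φ₂ + cos φ₁ cos φ₂ cos Δλ, the central angle is δ ≈ 2.489 rad (142.6°).
Interpolate at f = 1/2 with slerp weights a = sin((1−f)δ)/sin δ ≈ 1.561, b = sin(fδ)/sin δ ≈ 1.561.
p = a·p₁ + b·p₂ ≈ (0.366, -0.925, -0.105); φ = arcsin(p_z) ≈ -6.02°, λ = atan2(p_y, p_x) ≈ -68.42°.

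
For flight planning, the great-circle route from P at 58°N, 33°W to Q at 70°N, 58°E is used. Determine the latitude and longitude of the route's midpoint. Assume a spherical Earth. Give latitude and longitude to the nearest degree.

Convert each endpoint to a unit vector on the sphere (x = cos φ cos λ, y = cos φ sin λ, z = sin φ).
The central angle between the endpoints is δ = arccos(p₁·p₂) ≈ 0.654 rad (37.5°).
Interpolate at f = 1/2 with slerp weights a = sin((1−f)δ)/sin δ ≈ 0.528, b = sin(fδ)/sin δ ≈ 0.528.
p = a·p₁ + b·p₂ ≈ (0.330, 0.001, 0.944); φ = arcsin(p_z) ≈ 70.71°, λ = atan2(p_y, p_x) ≈ 0.13°.

≈ 71°N, 0°E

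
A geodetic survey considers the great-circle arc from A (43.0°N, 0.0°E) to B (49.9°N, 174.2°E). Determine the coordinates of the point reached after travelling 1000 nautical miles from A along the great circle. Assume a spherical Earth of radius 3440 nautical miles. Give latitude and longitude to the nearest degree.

The haversine formula gives a central angle δ ≈ 1.518 rad (87.0°) between the endpoints. The total great-circle distance is δ·R ≈ 1.518 × 3440 ≈ 5221 nmi, so the target fraction is f = 1000/5221 ≈ 0.192.
Interpolate at f ≈ 0.192 with slerp weights a = sin((1−f)δ)/sin δ ≈ 0.943, b = sin(fδ)/sin δ ≈ 0.287.
p = a·p₁ + b·p₂ ≈ (0.506, 0.019, 0.863); φ = arcsin(p_z) ≈ 59.61°, λ = atan2(p_y, p_x) ≈ 2.12°.

≈ (60°N, 2°E)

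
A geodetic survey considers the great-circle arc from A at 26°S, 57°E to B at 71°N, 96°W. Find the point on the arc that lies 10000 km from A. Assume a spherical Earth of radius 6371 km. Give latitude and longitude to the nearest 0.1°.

Write both endpoints as unit vectors p₁, p₂ with components (cos φ cos λ, cos φ sin λ, sin φ).
The central angle between the endpoints is δ = arccos(p₁·p₂) ≈ 2.312 rad (132.5°). The total great-circle distance is δ·R ≈ 2.312 × 6371 ≈ 14730 km, so the target fraction is f = 10000/14730 ≈ 0.679.
Interpolate at f ≈ 0.679 with slerp weights a = sin((1−f)δ)/sin δ ≈ 0.917, b = sin(fδ)/sin δ ≈ 1.356.
p = a·p₁ + b·p₂ ≈ (0.403, 0.252, 0.880); φ = arcsin(p_z) ≈ 61.65°, λ = atan2(p_y, p_x) ≈ 32.04°.

≈ 61.6°N, 32.0°E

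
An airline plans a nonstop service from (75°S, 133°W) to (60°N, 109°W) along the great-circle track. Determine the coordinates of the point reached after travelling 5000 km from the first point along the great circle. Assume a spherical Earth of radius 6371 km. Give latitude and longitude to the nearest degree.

≈ (31°S, 119°W)

Write both endpoints as unit vectors p₁, p₂ with components (cos φ cos λ, cos φ sin λ, sin φ).
The central angle between the endpoints is δ = arccos(p₁·p₂) ≈ 2.372 rad (135.9°). The total great-circle distance is δ·R ≈ 2.372 × 6371 ≈ 15113 km, so the target fraction is f = 5000/15113 ≈ 0.331.
Interpolate at f ≈ 0.331 with slerp weights a = sin((1−f)δ)/sin δ ≈ 1.437, b = sin(fδ)/sin δ ≈ 1.016.
p = a·p₁ + b·p₂ ≈ (-0.419, -0.752, -0.509); φ = arcsin(p_z) ≈ -30.56°, λ = atan2(p_y, p_x) ≈ -119.12°.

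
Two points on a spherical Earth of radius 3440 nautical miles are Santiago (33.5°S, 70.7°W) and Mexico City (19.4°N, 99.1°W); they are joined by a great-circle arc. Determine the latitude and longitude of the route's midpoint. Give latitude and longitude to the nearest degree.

≈ 7°S, 86°W

From cos δ = sin φ₁ sin φ₂ + cos φ₁ cos φ₂ cos Δλ, the central angle is δ ≈ 1.037 rad (59.4°).
Interpolate at f = 1/2 with slerp weights a = sin((1−f)δ)/sin δ ≈ 0.576, b = sin(fδ)/sin δ ≈ 0.576.
p = a·p₁ + b·p₂ ≈ (0.073, -0.989, -0.127); φ = arcsin(p_z) ≈ -7.27°, λ = atan2(p_y, p_x) ≈ -85.79°.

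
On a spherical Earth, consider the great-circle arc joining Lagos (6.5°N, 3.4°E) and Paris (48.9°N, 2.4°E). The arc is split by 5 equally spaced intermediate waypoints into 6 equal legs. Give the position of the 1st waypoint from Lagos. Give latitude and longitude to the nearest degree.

≈ (14°N, 3°E)

The haversine formula gives a central angle δ ≈ 0.740 rad (42.4°) between the endpoints.
Interpolate at f = 1/6 with slerp weights a = sin((1−f)δ)/sin δ ≈ 0.858, b = sin(fδ)/sin δ ≈ 0.182.
p = a·p₁ + b·p₂ ≈ (0.971, 0.056, 0.235); φ = arcsin(p_z) ≈ 13.57°, λ = atan2(p_y, p_x) ≈ 3.28°.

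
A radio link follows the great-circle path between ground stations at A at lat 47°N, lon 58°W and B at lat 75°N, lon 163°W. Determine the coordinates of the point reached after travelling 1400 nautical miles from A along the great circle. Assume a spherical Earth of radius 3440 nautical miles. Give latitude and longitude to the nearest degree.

Write both endpoints as unit vectors p₁, p₂ with components (cos φ cos λ, cos φ sin λ, sin φ).
The central angle between the endpoints is δ = arccos(p₁·p₂) ≈ 0.849 rad (48.6°). The total great-circle distance is δ·R ≈ 0.849 × 3440 ≈ 2920 nmi, so the target fraction is f = 1400/2920 ≈ 0.479.
Interpolate at f ≈ 0.479 with slerp weights a = sin((1−f)δ)/sin δ ≈ 0.570, b = sin(fδ)/sin δ ≈ 0.527.
p = a·p₁ + b·p₂ ≈ (0.075, -0.370, 0.926); φ = arcsin(p_z) ≈ 67.84°, λ = atan2(p_y, p_x) ≈ -78.46°.

≈ lat 68°N, lon 78°W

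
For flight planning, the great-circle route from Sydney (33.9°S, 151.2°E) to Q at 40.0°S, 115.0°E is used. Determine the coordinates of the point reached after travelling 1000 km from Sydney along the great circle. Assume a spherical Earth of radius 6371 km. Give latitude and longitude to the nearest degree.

≈ 37°S, 141°E

Write both endpoints as unit vectors p₁, p₂ with components (cos φ cos λ, cos φ sin λ, sin φ).
The central angle between the endpoints is δ = arccos(p₁·p₂) ≈ 0.512 rad (29.4°). The total great-circle distance is δ·R ≈ 0.512 × 6371 ≈ 3264 km, so the target fraction is f = 1000/3264 ≈ 0.306.
Interpolate at f ≈ 0.306 with slerp weights a = sin((1−f)δ)/sin δ ≈ 0.710, b = sin(fδ)/sin δ ≈ 0.319.
p = a·p₁ + b·p₂ ≈ (-0.619, 0.505, -0.601); φ = arcsin(p_z) ≈ -36.93°, λ = atan2(p_y, p_x) ≈ 140.80°.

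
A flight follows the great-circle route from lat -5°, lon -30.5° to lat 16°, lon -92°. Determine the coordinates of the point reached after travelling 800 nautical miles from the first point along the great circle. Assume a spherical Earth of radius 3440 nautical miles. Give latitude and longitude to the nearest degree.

From cos δ = sin φ₁ sin φ₂ + cos φ₁ cos φ₂ cos Δλ, the central angle is δ ≈ 1.123 rad (64.3°). The total great-circle distance is δ·R ≈ 1.123 × 3440 ≈ 3863 nmi, so the target fraction is f = 800/3863 ≈ 0.207.
Interpolate at f ≈ 0.207 with slerp weights a = sin((1−f)δ)/sin δ ≈ 0.862, b = sin(fδ)/sin δ ≈ 0.256.
p = a·p₁ + b·p₂ ≈ (0.732, -0.682, -0.005); φ = arcsin(p_z) ≈ -0.27°, λ = atan2(p_y, p_x) ≈ -42.97°.

≈ lat 0°, lon -43°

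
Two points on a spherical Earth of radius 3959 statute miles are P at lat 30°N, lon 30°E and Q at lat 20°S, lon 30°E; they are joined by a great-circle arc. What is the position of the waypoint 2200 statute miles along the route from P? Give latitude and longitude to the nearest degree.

Convert each endpoint to a unit vector on the sphere (x = cos φ cos λ, y = cos φ sin λ, z = sin φ).
The central angle between the endpoints is δ = arccos(p₁·p₂) ≈ 0.873 rad (50.0°). The total great-circle distance is δ·R ≈ 0.873 × 3959 ≈ 3455 mi, so the target fraction is f = 2200/3455 ≈ 0.637.
Interpolate at f ≈ 0.637 with slerp weights a = sin((1−f)δ)/sin δ ≈ 0.407, b = sin(fδ)/sin δ ≈ 0.689.
p = a·p₁ + b·p₂ ≈ (0.866, 0.500, -0.032); φ = arcsin(p_z) ≈ -1.84°, λ = atan2(p_y, p_x) ≈ 30.00°.

≈ lat 2°S, lon 30°E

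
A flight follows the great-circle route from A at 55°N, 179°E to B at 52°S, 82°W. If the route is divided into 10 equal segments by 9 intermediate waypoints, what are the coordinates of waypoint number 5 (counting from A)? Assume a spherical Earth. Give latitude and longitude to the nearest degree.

≈ 2°N, 129°W

Convert each endpoint to a unit vector on the sphere (x = cos φ cos λ, y = cos φ sin λ, z = sin φ).
The central angle between the endpoints is δ = arccos(p₁·p₂) ≈ 2.347 rad (134.5°).
Interpolate at f = 5/10 with slerp weights a = sin((1−f)δ)/sin δ ≈ 1.293, b = sin(fδ)/sin δ ≈ 1.293.
p = a·p₁ + b·p₂ ≈ (-0.631, -0.775, 0.040); φ = arcsin(p_z) ≈ 2.31°, λ = atan2(p_y, p_x) ≈ -129.13°.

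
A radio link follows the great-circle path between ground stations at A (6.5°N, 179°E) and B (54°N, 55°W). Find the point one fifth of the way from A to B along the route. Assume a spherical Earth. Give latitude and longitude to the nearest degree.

From cos δ = sin φ₁ sin φ₂ + cos φ₁ cos φ₂ cos Δλ, the central angle is δ ≈ 1.825 rad (104.6°).
Interpolate at f = 1/5 with slerp weights a = sin((1−f)δ)/sin δ ≈ 1.027, b = sin(fδ)/sin δ ≈ 0.369.
p = a·p₁ + b·p₂ ≈ (-0.896, -0.160, 0.415); φ = arcsin(p_z) ≈ 24.50°, λ = atan2(p_y, p_x) ≈ -169.89°.

≈ (24°N, 170°W)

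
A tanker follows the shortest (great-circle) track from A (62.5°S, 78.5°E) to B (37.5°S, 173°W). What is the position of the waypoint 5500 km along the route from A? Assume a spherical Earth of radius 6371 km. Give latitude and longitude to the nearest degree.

≈ (51°S, 175°E)

The haversine formula gives a central angle δ ≈ 1.133 rad (64.9°) between the endpoints. The total great-circle distance is δ·R ≈ 1.133 × 6371 ≈ 7220 km, so the target fraction is f = 5500/7220 ≈ 0.762.
Interpolate at f ≈ 0.762 with slerp weights a = sin((1−f)δ)/sin δ ≈ 0.294, b = sin(fδ)/sin δ ≈ 0.839.
p = a·p₁ + b·p₂ ≈ (-0.634, 0.052, -0.772); φ = arcsin(p_z) ≈ -50.53°, λ = atan2(p_y, p_x) ≈ 175.30°.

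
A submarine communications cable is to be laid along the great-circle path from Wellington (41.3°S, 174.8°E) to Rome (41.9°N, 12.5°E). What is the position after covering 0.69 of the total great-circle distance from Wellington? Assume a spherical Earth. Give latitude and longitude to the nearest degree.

≈ (22°N, 70°E)

The haversine formula gives a central angle δ ≈ 2.911 rad (166.8°) between the endpoints.
Interpolate at f = 0.69 with slerp weights a = sin((1−f)δ)/sin δ ≈ 3.430, b = sin(fδ)/sin δ ≈ 3.959.
p = a·p₁ + b·p₂ ≈ (0.311, 0.871, 0.380); φ = arcsin(p_z) ≈ 22.33°, λ = atan2(p_y, p_x) ≈ 70.39°.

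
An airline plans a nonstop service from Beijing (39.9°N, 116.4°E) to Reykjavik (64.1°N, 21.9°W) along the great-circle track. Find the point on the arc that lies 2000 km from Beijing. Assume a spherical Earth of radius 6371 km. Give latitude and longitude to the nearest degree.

Write both endpoints as unit vectors p₁, p₂ with components (cos φ cos λ, cos φ sin λ, sin φ).
The central angle between the endpoints is δ = arccos(p₁·p₂) ≈ 1.238 rad (70.9°). The total great-circle distance is δ·R ≈ 1.238 × 6371 ≈ 7886 km, so the target fraction is f = 2000/7886 ≈ 0.254.
Interpolate at f ≈ 0.254 with slerp weights a = sin((1−f)δ)/sin δ ≈ 0.844, b = sin(fδ)/sin δ ≈ 0.327.
p = a·p₁ + b·p₂ ≈ (-0.156, 0.527, 0.836); φ = arcsin(p_z) ≈ 56.67°, λ = atan2(p_y, p_x) ≈ 106.45°.

≈ 57°N, 106°E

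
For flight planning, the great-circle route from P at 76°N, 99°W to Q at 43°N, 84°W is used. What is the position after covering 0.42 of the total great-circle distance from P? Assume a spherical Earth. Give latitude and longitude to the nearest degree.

≈ 62°N, 89°W

The haversine formula gives a central angle δ ≈ 0.587 rad (33.6°) between the endpoints.
Interpolate at f = 0.42 with slerp weights a = sin((1−f)δ)/sin δ ≈ 0.603, b = sin(fδ)/sin δ ≈ 0.441.
p = a·p₁ + b·p₂ ≈ (0.011, -0.465, 0.885); φ = arcsin(p_z) ≈ 62.31°, λ = atan2(p_y, p_x) ≈ -88.66°.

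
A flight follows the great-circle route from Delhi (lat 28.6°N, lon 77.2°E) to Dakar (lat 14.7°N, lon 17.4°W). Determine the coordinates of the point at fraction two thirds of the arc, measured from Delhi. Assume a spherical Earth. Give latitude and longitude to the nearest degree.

Convert each endpoint to a unit vector on the sphere (x = cos φ cos λ, y = cos φ sin λ, z = sin φ).
The central angle between the endpoints is δ = arccos(p₁·p₂) ≈ 1.517 rad (86.9°).
Interpolate at f = 2/3 with slerp weights a = sin((1−f)δ)/sin δ ≈ 0.485, b = sin(fδ)/sin δ ≈ 0.849.
p = a·p₁ + b·p₂ ≈ (0.878, 0.170, 0.448); φ = arcsin(p_z) ≈ 26.59°, λ = atan2(p_y, p_x) ≈ 10.95°.

≈ lat 27°N, lon 11°E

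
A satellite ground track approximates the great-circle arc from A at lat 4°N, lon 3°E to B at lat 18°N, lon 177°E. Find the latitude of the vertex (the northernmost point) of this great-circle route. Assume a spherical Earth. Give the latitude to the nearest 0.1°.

≈ 75.2°N

The great circle lies in the plane with unit normal n̂ = (p₁ × p₂)/|p₁ × p₂|.
Here n̂_z ≈ +0.256; the vertex latitude is φ_max = arccos|n̂_z| ≈ 75.2°.
Check via Clairaut: cos φ_max = |cos φ₁| · sin C = cos(4.0°)·sin(14.9°) ≈ 0.256, again giving ≈ 75.2°.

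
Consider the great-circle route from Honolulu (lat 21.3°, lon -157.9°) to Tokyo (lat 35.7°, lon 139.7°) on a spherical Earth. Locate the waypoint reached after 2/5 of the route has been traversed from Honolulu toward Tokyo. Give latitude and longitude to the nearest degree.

≈ lat 31°, lon 180°

Convert each endpoint to a unit vector on the sphere (x = cos φ cos λ, y = cos φ sin λ, z = sin φ).
The central angle between the endpoints is δ = arccos(p₁·p₂) ≈ 0.973 rad (55.8°).
Interpolate at f = 2/5 with slerp weights a = sin((1−f)δ)/sin δ ≈ 0.667, b = sin(fδ)/sin δ ≈ 0.459.
p = a·p₁ + b·p₂ ≈ (-0.860, 0.007, 0.510); φ = arcsin(p_z) ≈ 30.67°, λ = atan2(p_y, p_x) ≈ 179.51°.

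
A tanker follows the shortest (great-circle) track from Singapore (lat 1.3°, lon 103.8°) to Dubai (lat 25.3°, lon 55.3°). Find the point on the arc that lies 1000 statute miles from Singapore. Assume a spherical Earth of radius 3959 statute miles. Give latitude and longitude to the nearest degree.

Write both endpoints as unit vectors p₁, p₂ with components (cos φ cos λ, cos φ sin λ, sin φ).
The central angle between the endpoints is δ = arccos(p₁·p₂) ≈ 0.916 rad (52.5°). The total great-circle distance is δ·R ≈ 0.916 × 3959 ≈ 3628 mi, so the target fraction is f = 1000/3628 ≈ 0.276.
Interpolate at f ≈ 0.276 with slerp weights a = sin((1−f)δ)/sin δ ≈ 0.777, b = sin(fδ)/sin δ ≈ 0.315.
p = a·p₁ + b·p₂ ≈ (-0.023, 0.988, 0.152); φ = arcsin(p_z) ≈ 8.76°, λ = atan2(p_y, p_x) ≈ 91.34°.

≈ lat 9°, lon 91°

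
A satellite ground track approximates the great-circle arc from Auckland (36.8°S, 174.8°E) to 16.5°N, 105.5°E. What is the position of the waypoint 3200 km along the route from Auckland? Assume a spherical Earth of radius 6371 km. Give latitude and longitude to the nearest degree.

Write both endpoints as unit vectors p₁, p₂ with components (cos φ cos λ, cos φ sin λ, sin φ).
The central angle between the endpoints is δ = arccos(p₁·p₂) ≈ 1.469 rad (84.2°). The total great-circle distance is δ·R ≈ 1.469 × 6371 ≈ 9361 km, so the target fraction is f = 3200/9361 ≈ 0.342.
Interpolate at f ≈ 0.342 with slerp weights a = sin((1−f)δ)/sin δ ≈ 0.827, b = sin(fδ)/sin δ ≈ 0.484.
p = a·p₁ + b·p₂ ≈ (-0.784, 0.507, -0.358); φ = arcsin(p_z) ≈ -20.99°, λ = atan2(p_y, p_x) ≈ 147.10°.

≈ 21°S, 147°E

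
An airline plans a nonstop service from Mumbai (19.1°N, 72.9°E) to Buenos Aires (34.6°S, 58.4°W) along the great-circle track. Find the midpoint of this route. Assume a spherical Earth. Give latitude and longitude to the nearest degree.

Convert each endpoint to a unit vector on the sphere (x = cos φ cos λ, y = cos φ sin λ, z = sin φ).
The central angle between the endpoints is δ = arccos(p₁·p₂) ≈ 2.345 rad (134.4°).
Interpolate at f = 1/2 with slerp weights a = sin((1−f)δ)/sin δ ≈ 1.289, b = sin(fδ)/sin δ ≈ 1.289.
p = a·p₁ + b·p₂ ≈ (0.914, 0.261, -0.310); φ = arcsin(p_z) ≈ -18.07°, λ = atan2(p_y, p_x) ≈ 15.91°.

≈ (18°S, 16°E)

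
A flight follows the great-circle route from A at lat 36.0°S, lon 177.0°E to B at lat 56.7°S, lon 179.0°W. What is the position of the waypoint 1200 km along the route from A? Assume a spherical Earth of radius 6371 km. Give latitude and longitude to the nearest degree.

≈ lat 47°S, lon 179°E

Write both endpoints as unit vectors p₁, p₂ with components (cos φ cos λ, cos φ sin λ, sin φ).
The central angle between the endpoints is δ = arccos(p₁·p₂) ≈ 0.364 rad (20.9°). The total great-circle distance is δ·R ≈ 0.364 × 6371 ≈ 2321 km, so the target fraction is f = 1200/2321 ≈ 0.517.
Interpolate at f ≈ 0.517 with slerp weights a = sin((1−f)δ)/sin δ ≈ 0.491, b = sin(fδ)/sin δ ≈ 0.525.
p = a·p₁ + b·p₂ ≈ (-0.685, 0.016, -0.728); φ = arcsin(p_z) ≈ -46.72°, λ = atan2(p_y, p_x) ≈ 178.68°.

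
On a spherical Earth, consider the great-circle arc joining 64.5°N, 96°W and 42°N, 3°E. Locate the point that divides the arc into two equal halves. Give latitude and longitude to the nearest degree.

≈ 63°N, 29°W

Write both endpoints as unit vectors p₁, p₂ with components (cos φ cos λ, cos φ sin λ, sin φ).
The central angle between the endpoints is δ = arccos(p₁·p₂) ≈ 0.984 rad (56.4°).
Interpolate at f = 1/2 with slerp weights a = sin((1−f)δ)/sin δ ≈ 0.567, b = sin(fδ)/sin δ ≈ 0.567.
p = a·p₁ + b·p₂ ≈ (0.395, -0.221, 0.892); φ = arcsin(p_z) ≈ 63.07°, λ = atan2(p_y, p_x) ≈ -29.18°.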